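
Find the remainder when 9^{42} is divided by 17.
By Fermat: 9^{16} ≡ 1 (mod 17). 42 = 2×16 + 10. So 9^{42} ≡ 9^{10} ≡ 13 (mod 17)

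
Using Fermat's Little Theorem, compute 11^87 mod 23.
By Fermat: 11^{22} ≡ 1 mod 23. 87 = 3×22 + 21. So 11^{87} ≡ 11^{21} ≡ 21 mod 23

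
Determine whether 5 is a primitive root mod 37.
ord_37(5) divides 36. For each prime q|36: 5^{18}≡36, 5^{12}≡10, none ≡ 1. So 5 has order 36 and is a primitive root mod 37.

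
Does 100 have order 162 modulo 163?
100^{81} ≡ 1 mod 163 and 81 < 162, so ord_163(100) = 81 ≠ 162 and 100 is not a primitive root.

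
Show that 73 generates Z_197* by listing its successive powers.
73^1, 73^2, ..., 73^{196} mod 197: [73, 10, 139, 100, 11, 15, 110, 150, 115, 121, 165, 28, 74, 83, 149, 42, 111, 26, 125, 63, 68, 39, 89, 193, 102, 157, 35, 191, 153, 137, 151, 188, 131, 107, 128, 85, 98, 62, 192, 29, 147, 93, 91, 142, 122, 41, 38, 16, 183, 160, 57, 24, 176, 43, 184, 36, 67, 163, 79, 54, 2, 146, 20, 81, 3, 22, 30, 23, 103, 33, 45, 133, 56, 148, 166, 101, 84, 25, 52, 53, 126, 136, 78, 178, 189, 7, 117, 70, 185, 109, 77, 105, 179, 65, 17, 59, 170, 196, 124, 187, 58, 97, 186, 182, 87, 47, 82, 76, 32, 169, 123, 114, 48, 155, 86, 171, 72, 134, 129, 158, 108, 4, 95, 40, 162, 6, 44, 60, 46, 9, 66, 90, 69, 112, 99, 135, 5, 168, 50, 104, 106, 55, 75, 156, 159, 181, 14, 37, 140, 173, 21, 154, 13, 161, 130, 34, 118, 143, 195, 51, 177, 116, 194, 175, 167, 174, 94, 164, 152, 64, 141, 49, 31, 96, 113, 172, 145, 144, 71, 61, 119, 19, 8, 190, 80, 127, 12, 88, 120, 92, 18, 132, 180, 138, 27, 1]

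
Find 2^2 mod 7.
2^{2} = 4 ≡ 4 mod 7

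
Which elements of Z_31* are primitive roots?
There are φ(30) = 8 primitive roots mod 31: {3, 11, 12, 13, 17, 21, 22, 24}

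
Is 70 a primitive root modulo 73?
70^{12} ≡ 1 (mod 73) and 12 < 72, so ord_73(70) = 12 ≠ 72 and 70 is not a primitive root.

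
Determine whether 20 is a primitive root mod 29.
20^{7} ≡ 1 (mod 29) and 7 < 28, so ord_29(20) = 7 ≠ 28 and 20 is not a primitive root.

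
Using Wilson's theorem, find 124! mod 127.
(126)! = (124)! × (125) × (126) ≡ -1 (mod 127). So (124)! ≡ -1 × [(126)(125)]^(-1) ≡ 63 (mod 127)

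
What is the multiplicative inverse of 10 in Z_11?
Since 11 is prime, by Fermat 10^(-1) ≡ 10^{9} ≡ 10 mod 11. Verify: 10 × 10 = 100 ≡ 1 mod 11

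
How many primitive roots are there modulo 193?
Number of primitive roots mod 193 = φ(p-1) = φ(192) = 64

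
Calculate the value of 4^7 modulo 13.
By repeated squaring mod 13: 4^{1}≡4, 4^{2}≡3, 4^{4}≡9. Then 4^{7} = 4^{4+2+1} ≡ 9 × 3 × 4 ≡ 4 mod 13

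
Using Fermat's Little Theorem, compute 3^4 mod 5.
By Fermat's Little Theorem, 3^{4} ≡ 1 (mod 5) since 5 is prime and gcd(3, 5) = 1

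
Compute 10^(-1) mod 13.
Since 13 is prime, by Fermat 10^(-1) ≡ 10^{11} ≡ 4 mod 13. Verify: 10 × 4 = 40 ≡ 1 mod 13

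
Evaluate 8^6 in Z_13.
By repeated squaring (mod 13): 8^{1}≡8, 8^{2}≡12, 8^{4}≡1. Then 8^{6} = 8^{4+2} ≡ 1 × 12 ≡ 12 (mod 13)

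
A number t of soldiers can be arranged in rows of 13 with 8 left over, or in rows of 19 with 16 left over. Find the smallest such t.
M = 13 × 19 = 247. M₁ = 19, y₁ ≡ 11 (mod 13). M₂ = 13, y₂ ≡ 3 (mod 19). t = 8×19×11 + 16×13×3 ≡ 73 (mod 247)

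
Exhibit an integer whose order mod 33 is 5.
4 has order 5 mod 33 since 4^{5} ≡ 1 (mod 33) and no smaller power works.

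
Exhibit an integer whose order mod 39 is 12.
2 has order 12 mod 39 since 2^{12} ≡ 1 (mod 39) and no smaller power works.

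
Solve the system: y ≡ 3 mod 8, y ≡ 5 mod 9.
M = 8 × 9 = 72. M₁ = 9, y₁ ≡ 1 mod 8. M₂ = 8, y₂ ≡ 8 mod 9. y = 3×9×1 + 5×8×8 ≡ 59 mod 72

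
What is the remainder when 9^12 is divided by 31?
By repeated squaring mod 31: 9^{1}≡9, 9^{2}≡19, 9^{4}≡20, 9^{8}≡28. Then 9^{12} = 9^{8+4} ≡ 28 × 20 ≡ 2 mod 31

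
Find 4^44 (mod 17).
Using Fermat: 4^{16} ≡ 1 (mod 17). 44 ≡ 12 (mod 16). So 4^{44} ≡ 4^{12} ≡ 1 (mod 17)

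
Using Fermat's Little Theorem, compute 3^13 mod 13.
By Fermat: 3^{12} ≡ 1 (mod 13). So 3^{13} = 3^{12} · 3^{1} ≡ 3^{1} ≡ 3 (mod 13)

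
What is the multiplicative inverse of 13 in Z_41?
Since 41 is prime, by Fermat 13^(-1) ≡ 13^{39} ≡ 19 mod 41. Verify: 13 × 19 = 247 ≡ 1 mod 41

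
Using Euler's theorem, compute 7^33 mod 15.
By Euler: 7^{8} ≡ 1 (mod 15) since gcd(7, 15) = 1. 33 = 4×8 + 1. So 7^{33} ≡ 7^{1} ≡ 7 (mod 15)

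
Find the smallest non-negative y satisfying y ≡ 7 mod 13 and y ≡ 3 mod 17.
M = 13 × 17 = 221. M₁ = 17, y₁ ≡ 10 mod 13. M₂ = 13, y₂ ≡ 4 mod 17. y = 7×17×10 + 3×13×4 ≡ 20 mod 221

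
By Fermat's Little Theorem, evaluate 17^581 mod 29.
By Fermat: 17^{28} ≡ 1 (mod 29). 581 ≡ 21 (mod 28). So 17^{581} ≡ 17^{21} ≡ 17 (mod 29)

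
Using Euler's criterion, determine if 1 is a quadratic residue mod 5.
By Euler's criterion: 1^{2} ≡ 1 (mod 5). Since this equals 1, 1 is a QR.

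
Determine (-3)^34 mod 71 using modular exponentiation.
By repeated squaring (mod 71): (-3)^{1}≡68, (-3)^{2}≡9, (-3)^{4}≡10, (-3)^{8}≡29, (-3)^{16}≡60, (-3)^{32}≡50. Then (-3)^{34} = (-3)^{32+2} ≡ 50 × 9 ≡ 24 (mod 71)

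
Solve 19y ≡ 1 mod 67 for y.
Since 67 is prime, by Fermat 19^(-1) ≡ 19^{65} ≡ 60 mod 67. Verify: 19 × 60 = 1140 ≡ 1 mod 67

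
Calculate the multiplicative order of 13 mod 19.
Powers of 13 mod 19: 13^1≡13, 13^2≡17, 13^3≡12, 13^4≡4, 13^5≡14, 13^6≡11, 13^7≡10, 13^8≡16, 13^9≡18, 13^10≡6, 13^11≡2, 13^12≡7, 13^13≡15, 13^14≡5, 13^15≡8, 13^16≡9, 13^17≡3, 13^18≡1. So the order of 13 is 18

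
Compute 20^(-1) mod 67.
Since 67 is prime, by Fermat 20^(-1) ≡ 20^{65} ≡ 57 mod 67. Verify: 20 × 57 = 1140 ≡ 1 mod 67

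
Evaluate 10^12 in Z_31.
By repeated squaring mod 31: 10^{1}≡10, 10^{2}≡7, 10^{4}≡18, 10^{8}≡14. Then 10^{12} = 10^{8+4} ≡ 14 × 18 ≡ 4 mod 31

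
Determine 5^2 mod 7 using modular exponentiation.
5^{2} = 25 ≡ 4 mod 7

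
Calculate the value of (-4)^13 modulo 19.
By repeated squaring mod 19: (-4)^{1}≡15, (-4)^{2}≡16, (-4)^{4}≡9, (-4)^{8}≡5. Then (-4)^{13} = (-4)^{8+4+1} ≡ 5 × 9 × 15 ≡ 10 mod 19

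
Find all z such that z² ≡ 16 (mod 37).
The square roots of 16 mod 37 are 33 and 4. Verify: 33² = 1089 ≡ 16 (mod 37)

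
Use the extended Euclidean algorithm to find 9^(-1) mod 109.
Extended GCD: 9(-12) + 109(1) = 1. So 9^(-1) ≡ -12 ≡ 97 mod 109. Verify: 9 × 97 = 873 ≡ 1 mod 109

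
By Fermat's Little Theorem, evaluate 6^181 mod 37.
By Fermat: 6^{36} ≡ 1 (mod 37). 181 ≡ 1 (mod 36). So 6^{181} ≡ 6^{1} ≡ 6 (mod 37)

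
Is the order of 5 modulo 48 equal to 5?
Powers of 5 mod 48: 5^1≡5, 5^2≡25, 5^3≡29, 5^4≡1. Already 5^4≡1, so the order is 4 < 5. No, the actual order is 4.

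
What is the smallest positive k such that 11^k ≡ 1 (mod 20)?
Powers of 11 mod 20: 11^1≡11, 11^2≡1. So the order of 11 is 2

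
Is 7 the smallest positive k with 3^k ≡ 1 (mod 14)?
Powers of 3 mod 14: 3^1≡3, 3^2≡9, 3^3≡13, 3^4≡11, 3^5≡5, 3^6≡1. Already 3^6≡1, so the order is 6 < 7. No, the actual order is 6.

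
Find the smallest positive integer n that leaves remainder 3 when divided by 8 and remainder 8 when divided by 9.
M = 8 × 9 = 72. M₁ = 9, y₁ ≡ 1 (mod 8). M₂ = 8, y₂ ≡ 8 (mod 9). n = 3×9×1 + 8×8×8 ≡ 35 (mod 72)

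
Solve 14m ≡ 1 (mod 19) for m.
Since 19 is prime, by Fermat 14^(-1) ≡ 14^{17} ≡ 15 (mod 19). Verify: 14 × 15 = 210 ≡ 1 (mod 19)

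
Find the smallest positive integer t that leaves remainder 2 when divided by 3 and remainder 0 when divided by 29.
M = 3 × 29 = 87. M₁ = 29, y₁ ≡ 2 mod 3. M₂ = 3, y₂ ≡ 10 mod 29. t = 2×29×2 + 0×3×10 ≡ 29 mod 87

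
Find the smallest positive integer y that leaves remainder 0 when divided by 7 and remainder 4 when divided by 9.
M = 7 × 9 = 63. M₁ = 9, y₁ ≡ 4 mod 7. M₂ = 7, y₂ ≡ 4 mod 9. y = 0×9×4 + 4×7×4 ≡ 49 mod 63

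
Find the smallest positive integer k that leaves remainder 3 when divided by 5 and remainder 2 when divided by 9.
M = 5 × 9 = 45. M₁ = 9, y₁ ≡ 4 (mod 5). M₂ = 5, y₂ ≡ 2 (mod 9). k = 3×9×4 + 2×5×2 ≡ 38 (mod 45)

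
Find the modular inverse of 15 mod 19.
Since 19 is prime, by Fermat 15^(-1) ≡ 15^{17} ≡ 14 mod 19. Verify: 15 × 14 = 210 ≡ 1 mod 19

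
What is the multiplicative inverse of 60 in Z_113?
Since 113 is prime, by Fermat 60^(-1) ≡ 60^{111} ≡ 81 (mod 113). Verify: 60 × 81 = 4860 ≡ 1 (mod 113)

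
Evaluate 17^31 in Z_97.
By repeated squaring (mod 97): 17^{1}≡17, 17^{2}≡95, 17^{4}≡4, 17^{8}≡16, 17^{16}≡62. Then 17^{31} = 17^{16+8+4+2+1} ≡ 62 × 16 × 4 × 95 × 17 ≡ 15 (mod 97)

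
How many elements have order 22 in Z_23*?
Number of primitive roots mod 23 = φ(p-1) = φ(22) = 10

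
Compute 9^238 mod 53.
Using Fermat: 9^{52} ≡ 1 (mod 53). 238 ≡ 30 (mod 52). So 9^{238} ≡ 9^{30} ≡ 42 (mod 53)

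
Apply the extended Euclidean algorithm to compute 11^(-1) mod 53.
Extended GCD: 11(-24) + 53(5) = 1. So 11^(-1) ≡ -24 ≡ 29 mod 53. Verify: 11 × 29 = 319 ≡ 1 mod 53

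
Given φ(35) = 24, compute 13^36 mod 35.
By Euler: 13^{24} ≡ 1 (mod 35) since gcd(13, 35) = 1. 36 = 1×24 + 12. So 13^{36} ≡ 13^{12} ≡ 1 (mod 35)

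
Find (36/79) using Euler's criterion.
(36/79) = 36^{39} mod 79 = 1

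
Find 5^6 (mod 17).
By repeated squaring (mod 17): 5^{1}≡5, 5^{2}≡8, 5^{4}≡13. Then 5^{6} = 5^{4+2} ≡ 13 × 8 ≡ 2 (mod 17)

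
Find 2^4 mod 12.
2^{4} = 16 ≡ 4 mod 12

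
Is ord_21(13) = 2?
Powers of 13 mod 21: 13^1≡13, 13^2≡1. First k with 13^k≡1 is k=2. Yes, ord_21(13) = 2.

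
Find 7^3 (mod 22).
7^{3} = 343 ≡ 13 (mod 22)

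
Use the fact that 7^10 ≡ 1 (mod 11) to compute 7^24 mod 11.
By Fermat: 7^{10} ≡ 1 (mod 11). 24 = 2×10 + 4. So 7^{24} ≡ 7^{4} ≡ 3 (mod 11)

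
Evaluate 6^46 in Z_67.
By repeated squaring mod 67: 6^{1}≡6, 6^{2}≡36, 6^{4}≡23, 6^{8}≡60, 6^{16}≡49, 6^{32}≡56. Then 6^{46} = 6^{32+8+4+2} ≡ 56 × 60 × 23 × 36 ≡ 39 mod 67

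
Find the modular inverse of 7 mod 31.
Since 31 is prime, by Fermat 7^(-1) ≡ 7^{29} ≡ 9 mod 31. Verify: 7 × 9 = 63 ≡ 1 mod 31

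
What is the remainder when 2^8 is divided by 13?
By repeated squaring mod 13: 2^{1}≡2, 2^{2}≡4, 2^{4}≡3, 2^{8}≡9. So 2^{8} ≡ 9 mod 13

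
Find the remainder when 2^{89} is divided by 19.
By Fermat: 2^{18} ≡ 1 mod 19. 89 = 4×18 + 17. So 2^{89} ≡ 2^{17} ≡ 10 mod 19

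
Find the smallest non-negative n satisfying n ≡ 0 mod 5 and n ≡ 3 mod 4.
M = 5 × 4 = 20. M₁ = 4, y₁ ≡ 4 mod 5. M₂ = 5, y₂ ≡ 1 mod 4. n = 0×4×4 + 3×5×1 ≡ 15 mod 20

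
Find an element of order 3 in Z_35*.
11 has order 3 mod 35 since 11^{3} ≡ 1 mod 35 and no smaller power works.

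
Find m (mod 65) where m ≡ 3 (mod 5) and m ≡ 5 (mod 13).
M = 5 × 13 = 65. M₁ = 13, y₁ ≡ 2 (mod 5). M₂ = 5, y₂ ≡ 8 (mod 13). m = 3×13×2 + 5×5×8 ≡ 18 (mod 65)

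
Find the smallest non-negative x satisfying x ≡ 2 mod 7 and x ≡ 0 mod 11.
M = 7 × 11 = 77. M₁ = 11, y₁ ≡ 2 mod 7. M₂ = 7, y₂ ≡ 8 mod 11. x = 2×11×2 + 0×7×8 ≡ 44 mod 77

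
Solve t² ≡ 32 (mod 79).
The square roots of 32 mod 79 are 36 and 43. Verify: 36² = 1296 ≡ 32 (mod 79)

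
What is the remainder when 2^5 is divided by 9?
By repeated squaring (mod 9): 2^{1}≡2, 2^{2}≡4, 2^{4}≡7. Then 2^{5} = 2^{4+1} ≡ 7 × 2 ≡ 5 (mod 9)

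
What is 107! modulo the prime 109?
(108)! = (107)! × (108) ≡ -1 (mod 109). So (107)! ≡ -1 × (108)^(-1) ≡ (-1)×(-1) = 1 (mod 109)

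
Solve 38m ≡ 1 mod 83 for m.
Since 83 is prime, by Fermat 38^(-1) ≡ 38^{81} ≡ 59 mod 83. Verify: 38 × 59 = 2242 ≡ 1 mod 83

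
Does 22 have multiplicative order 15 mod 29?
Powers of 22 mod 29: 22^1≡22, 22^2≡20, 22^3≡5, 22^4≡23, 22^5≡13, 22^6≡25, 22^7≡28, 22^8≡7, 22^9≡9, 22^10≡24, 22^11≡6, 22^12≡16, 22^13≡4, 22^14≡1. Already 22^14≡1, so the order is 14 < 15. No, the actual order is 14.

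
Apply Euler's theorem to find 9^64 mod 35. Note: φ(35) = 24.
By Euler: 9^{24} ≡ 1 mod 35 since gcd(9, 35) = 1. 64 = 2×24 + 16. So 9^{64} ≡ 9^{16} ≡ 16 mod 35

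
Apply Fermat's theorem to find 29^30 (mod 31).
By Fermat's Little Theorem, 29^{30} ≡ 1 (mod 31) since 31 is prime and gcd(29, 31) = 1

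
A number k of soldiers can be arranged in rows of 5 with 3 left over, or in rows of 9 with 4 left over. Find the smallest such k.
M = 5 × 9 = 45. M₁ = 9, y₁ ≡ 4 (mod 5). M₂ = 5, y₂ ≡ 2 (mod 9). k = 3×9×4 + 4×5×2 ≡ 13 (mod 45)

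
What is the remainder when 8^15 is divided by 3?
Using Fermat: 8^{2} ≡ 1 mod 3. 15 ≡ 1 mod 2. So 8^{15} ≡ 8^{1} ≡ 2 mod 3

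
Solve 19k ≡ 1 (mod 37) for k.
Since 37 is prime, by Fermat 19^(-1) ≡ 19^{35} ≡ 2 (mod 37). Verify: 19 × 2 = 38 ≡ 1 (mod 37)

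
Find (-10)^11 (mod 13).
By repeated squaring (mod 13): (-10)^{1}≡3, (-10)^{2}≡9, (-10)^{4}≡3, (-10)^{8}≡9. Then (-10)^{11} = (-10)^{8+2+1} ≡ 9 × 9 × 3 ≡ 9 (mod 13)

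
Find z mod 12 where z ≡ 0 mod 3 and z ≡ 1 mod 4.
M = 3 × 4 = 12. M₁ = 4, y₁ ≡ 1 mod 3. M₂ = 3, y₂ ≡ 3 mod 4. z = 0×4×1 + 1×3×3 ≡ 9 mod 12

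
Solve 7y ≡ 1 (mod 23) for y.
Since 23 is prime, by Fermat 7^(-1) ≡ 7^{21} ≡ 10 (mod 23). Verify: 7 × 10 = 70 ≡ 1 (mod 23)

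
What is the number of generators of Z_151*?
There are φ(151-1) = φ(150) = 40 primitive roots modulo 151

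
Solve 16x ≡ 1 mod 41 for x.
Since 41 is prime, by Fermat 16^(-1) ≡ 16^{39} ≡ 18 mod 41. Verify: 16 × 18 = 288 ≡ 1 mod 41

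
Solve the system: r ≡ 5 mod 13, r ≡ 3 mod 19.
M = 13 × 19 = 247. M₁ = 19, y₁ ≡ 11 mod 13. M₂ = 13, y₂ ≡ 3 mod 19. r = 5×19×11 + 3×13×3 ≡ 174 mod 247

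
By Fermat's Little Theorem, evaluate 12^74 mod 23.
By Fermat: 12^{22} ≡ 1 (mod 23). 74 = 3×22 + 8. So 12^{74} ≡ 12^{8} ≡ 8 (mod 23)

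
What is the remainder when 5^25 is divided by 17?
Using Fermat: 5^{16} ≡ 1 (mod 17). 25 ≡ 9 (mod 16). So 5^{25} ≡ 5^{9} ≡ 12 (mod 17)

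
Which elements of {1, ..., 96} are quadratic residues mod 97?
Quadratic residues modulo 97: {1, 2, 3, 4, 6, 8, 9, 11, 12, 16, 18, 22, 24, 25, 27, 31, 32, 33, 35, 36, 43, 44, 47, 48, 49, 50, 53, 54, 61, 62, 64, 65, 66, 70, 72, 73, 75, 79, 81, 85, 86, 88, 89, 91, 93, 94, 95, 96}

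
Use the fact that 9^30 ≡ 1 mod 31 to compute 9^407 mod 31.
By Fermat: 9^{30} ≡ 1 mod 31. 407 ≡ 17 mod 30. So 9^{407} ≡ 9^{17} ≡ 19 mod 31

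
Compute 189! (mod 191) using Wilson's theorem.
(190)! = (189)! × (190) ≡ -1 (mod 191). So (189)! ≡ -1 × (190)^(-1) ≡ (-1)×(-1) = 1 (mod 191)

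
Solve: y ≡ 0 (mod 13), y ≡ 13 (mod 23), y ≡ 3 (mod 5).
M = 13 × 23 × 5 = 1495. M₁ = 115, y₁ ≡ 6 (mod 13). M₂ = 65, y₂ ≡ 17 (mod 23). M₃ = 299, y₃ ≡ 4 (mod 5). y = 0×115×6 + 13×65×17 + 3×299×4 ≡ 13 (mod 1495)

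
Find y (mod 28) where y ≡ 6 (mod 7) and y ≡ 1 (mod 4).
M = 7 × 4 = 28. M₁ = 4, y₁ ≡ 2 (mod 7). M₂ = 7, y₂ ≡ 3 (mod 4). y = 6×4×2 + 1×7×3 ≡ 13 (mod 28)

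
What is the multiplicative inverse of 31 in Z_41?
Since 41 is prime, by Fermat 31^(-1) ≡ 31^{39} ≡ 4 mod 41. Verify: 31 × 4 = 124 ≡ 1 mod 41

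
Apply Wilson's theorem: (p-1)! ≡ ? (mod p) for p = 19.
By Wilson's theorem, (18)! ≡ -1 ≡ 18 mod 19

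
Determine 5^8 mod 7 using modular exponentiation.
Using Fermat: 5^{6} ≡ 1 mod 7. 8 ≡ 2 mod 6. So 5^{8} ≡ 5^{2} ≡ 4 mod 7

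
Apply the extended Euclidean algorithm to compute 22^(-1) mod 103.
Extended GCD: 22(-14) + 103(3) = 1. So 22^(-1) ≡ -14 ≡ 89 (mod 103). Verify: 22 × 89 = 1958 ≡ 1 (mod 103)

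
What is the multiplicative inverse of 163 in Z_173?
Since 173 is prime, by Fermat 163^(-1) ≡ 163^{171} ≡ 121 (mod 173). Verify: 163 × 121 = 19723 ≡ 1 (mod 173)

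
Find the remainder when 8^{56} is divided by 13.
By Fermat: 8^{12} ≡ 1 (mod 13). 56 = 4×12 + 8. So 8^{56} ≡ 8^{8} ≡ 1 (mod 13)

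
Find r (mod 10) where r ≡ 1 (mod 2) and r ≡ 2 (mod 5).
M = 2 × 5 = 10. M₁ = 5, y₁ ≡ 1 (mod 2). M₂ = 2, y₂ ≡ 3 (mod 5). r = 1×5×1 + 2×2×3 ≡ 7 (mod 10)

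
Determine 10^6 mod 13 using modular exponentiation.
By repeated squaring (mod 13): 10^{1}≡10, 10^{2}≡9, 10^{4}≡3. Then 10^{6} = 10^{4+2} ≡ 3 × 9 ≡ 1 (mod 13)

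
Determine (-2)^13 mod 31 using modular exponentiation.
By repeated squaring mod 31: (-2)^{1}≡29, (-2)^{2}≡4, (-2)^{4}≡16, (-2)^{8}≡8. Then (-2)^{13} = (-2)^{8+4+1} ≡ 8 × 16 × 29 ≡ 23 mod 31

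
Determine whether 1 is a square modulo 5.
By Euler's criterion: 1^{2} ≡ 1 (mod 5). Since this equals 1, 1 is a QR.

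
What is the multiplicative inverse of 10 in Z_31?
Since 31 is prime, by Fermat 10^(-1) ≡ 10^{29} ≡ 28 (mod 31). Verify: 10 × 28 = 280 ≡ 1 (mod 31)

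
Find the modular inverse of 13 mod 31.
Since 31 is prime, by Fermat 13^(-1) ≡ 13^{29} ≡ 12 mod 31. Verify: 13 × 12 = 156 ≡ 1 mod 31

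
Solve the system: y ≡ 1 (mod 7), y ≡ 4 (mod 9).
M = 7 × 9 = 63. M₁ = 9, y₁ ≡ 4 (mod 7). M₂ = 7, y₂ ≡ 4 (mod 9). y = 1×9×4 + 4×7×4 ≡ 22 (mod 63)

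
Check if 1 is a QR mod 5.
By Euler's criterion: 1^{2} ≡ 1 mod 5. Since this equals 1, 1 is a QR.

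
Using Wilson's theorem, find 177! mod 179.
(178)! = (177)! × (178) ≡ -1 (mod 179). So (177)! ≡ -1 × (178)^(-1) ≡ (-1)×(-1) = 1 (mod 179)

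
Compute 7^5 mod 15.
By repeated squaring (mod 15): 7^{1}≡7, 7^{2}≡4, 7^{4}≡1. Then 7^{5} = 7^{4+1} ≡ 1 × 7 ≡ 7 (mod 15)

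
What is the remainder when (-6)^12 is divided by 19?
By repeated squaring (mod 19): (-6)^{1}≡13, (-6)^{2}≡17, (-6)^{4}≡4, (-6)^{8}≡16. Then (-6)^{12} = (-6)^{8+4} ≡ 16 × 4 ≡ 7 (mod 19)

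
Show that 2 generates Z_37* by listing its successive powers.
2^1, 2^2, ..., 2^{36} mod 37: [2, 4, 8, 16, 32, 27, 17, 34, 31, 25, 13, 26, 15, 30, 23, 9, 18, 36, 35, 33, 29, 21, 5, 10, 20, 3, 6, 12, 24, 11, 22, 7, 14, 28, 19, 1]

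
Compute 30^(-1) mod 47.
Since 47 is prime, by Fermat 30^(-1) ≡ 30^{45} ≡ 11 mod 47. Verify: 30 × 11 = 330 ≡ 1 mod 47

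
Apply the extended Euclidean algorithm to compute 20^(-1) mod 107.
Extended GCD: 20(-16) + 107(3) = 1. So 20^(-1) ≡ -16 ≡ 91 mod 107. Verify: 20 × 91 = 1820 ≡ 1 mod 107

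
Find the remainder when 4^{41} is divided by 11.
By Fermat: 4^{10} ≡ 1 (mod 11). 41 = 4×10 + 1. So 4^{41} ≡ 4^{1} ≡ 4 (mod 11)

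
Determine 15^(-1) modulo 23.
Since 23 is prime, by Fermat 15^(-1) ≡ 15^{21} ≡ 20 (mod 23). Verify: 15 × 20 = 300 ≡ 1 (mod 23)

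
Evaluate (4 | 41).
(4/41) = 4^{20} mod 41 = 1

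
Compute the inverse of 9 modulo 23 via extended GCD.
Extended GCD: 9(-5) + 23(2) = 1. So 9^(-1) ≡ -5 ≡ 18 mod 23. Verify: 9 × 18 = 162 ≡ 1 mod 23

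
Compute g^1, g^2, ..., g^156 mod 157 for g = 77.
77^1, 77^2, ..., 77^{156} mod 157: [77, 120, 134, 113, 66, 58, 70, 52, 79, 117, 60, 67, 135, 33, 29, 35, 26, 118, 137, 30, 112, 146, 95, 93, 96, 13, 59, 147, 15, 56, 73, 126, 125, 48, 85, 108, 152, 86, 28, 115, 63, 141, 24, 121, 54, 76, 43, 14, 136, 110, 149, 12, 139, 27, 38, 100, 7, 68, 55, 153, 6, 148, 92, 19, 50, 82, 34, 106, 155, 3, 74, 46, 88, 25, 41, 17, 53, 156, 80, 37, 23, 44, 91, 99, 87, 105, 78, 40, 97, 90, 22, 124, 128, 122, 131, 39, 20, 127, 45, 11, 62, 64, 61, 144, 98, 10, 142, 101, 84, 31, 32, 109, 72, 49, 5, 71, 129, 42, 94, 16, 133, 36, 103, 81, 114, 143, 21, 47, 8, 145, 18, 130, 119, 57, 150, 89, 102, 4, 151, 9, 65, 138, 107, 75, 123, 51, 2, 154, 83, 111, 69, 132, 116, 140, 104, 1]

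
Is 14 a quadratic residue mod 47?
By Euler's criterion: 14^{23} ≡ 1 (mod 47). Since this equals 1, 14 is a QR.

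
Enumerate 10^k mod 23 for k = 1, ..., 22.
10^1, 10^2, ..., 10^{22} mod 23: [10, 8, 11, 18, 19, 6, 14, 2, 20, 16, 22, 13, 15, 12, 5, 4, 17, 9, 21, 3, 7, 1]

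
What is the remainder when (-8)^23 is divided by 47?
By repeated squaring mod 47: (-8)^{1}≡39, (-8)^{2}≡17, (-8)^{4}≡7, (-8)^{8}≡2, (-8)^{16}≡4. Then (-8)^{23} = (-8)^{16+4+2+1} ≡ 4 × 7 × 17 × 39 ≡ 46 mod 47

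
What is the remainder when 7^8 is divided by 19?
By repeated squaring mod 19: 7^{1}≡7, 7^{2}≡11, 7^{4}≡7, 7^{8}≡11. So 7^{8} ≡ 11 mod 19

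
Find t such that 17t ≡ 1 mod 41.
Since 41 is prime, by Fermat 17^(-1) ≡ 17^{39} ≡ 29 mod 41. Verify: 17 × 29 = 493 ≡ 1 mod 41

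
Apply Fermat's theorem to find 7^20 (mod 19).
By Fermat: 7^{18} ≡ 1 (mod 19). So 7^{20} = 7^{18} · 7^{2} ≡ 7^{2} ≡ 11 (mod 19)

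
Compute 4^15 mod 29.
By repeated squaring mod 29: 4^{1}≡4, 4^{2}≡16, 4^{4}≡24, 4^{8}≡25. Then 4^{15} = 4^{8+4+2+1} ≡ 25 × 24 × 16 × 4 ≡ 4 mod 29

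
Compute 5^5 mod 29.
By repeated squaring (mod 29): 5^{1}≡5, 5^{2}≡25, 5^{4}≡16. Then 5^{5} = 5^{4+1} ≡ 16 × 5 ≡ 22 (mod 29)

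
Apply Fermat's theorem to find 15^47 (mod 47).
By Fermat: 15^{46} ≡ 1 (mod 47). So 15^{47} = 15^{46} · 15^{1} ≡ 15^{1} ≡ 15 (mod 47)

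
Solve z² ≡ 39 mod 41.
The square roots of 39 mod 41 are 11 and 30. Verify: 11² = 121 ≡ 39 mod 41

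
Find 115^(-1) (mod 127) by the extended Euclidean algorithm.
Extended GCD: 115(-53) + 127(48) = 1. So 115^(-1) ≡ -53 ≡ 74 (mod 127). Verify: 115 × 74 = 8510 ≡ 1 (mod 127)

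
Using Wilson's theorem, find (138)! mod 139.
By Wilson's theorem, (138)! ≡ -1 ≡ 138 (mod 139)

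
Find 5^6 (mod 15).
By repeated squaring (mod 15): 5^{1}≡5, 5^{2}≡10, 5^{4}≡10. Then 5^{6} = 5^{4+2} ≡ 10 × 10 ≡ 10 (mod 15)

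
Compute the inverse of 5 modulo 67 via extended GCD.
Extended GCD: 5(27) + 67(-2) = 1. So 5^(-1) ≡ 27 mod 67. Verify: 5 × 27 = 135 ≡ 1 mod 67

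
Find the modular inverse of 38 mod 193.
Since 193 is prime, by Fermat 38^(-1) ≡ 38^{191} ≡ 127 (mod 193). Verify: 38 × 127 = 4826 ≡ 1 (mod 193)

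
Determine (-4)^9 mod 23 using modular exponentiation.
By repeated squaring (mod 23): (-4)^{1}≡19, (-4)^{2}≡16, (-4)^{4}≡3, (-4)^{8}≡9. Then (-4)^{9} = (-4)^{8+1} ≡ 9 × 19 ≡ 10 (mod 23)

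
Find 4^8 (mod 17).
By repeated squaring (mod 17): 4^{1}≡4, 4^{2}≡16, 4^{4}≡1, 4^{8}≡1. So 4^{8} ≡ 1 (mod 17)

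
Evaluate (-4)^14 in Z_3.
Using Fermat: (-4)^{2} ≡ 1 (mod 3). 14 ≡ 0 (mod 2). So (-4)^{14} ≡ (-4)^{0} ≡ 1 (mod 3)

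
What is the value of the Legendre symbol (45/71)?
(45/71) = 45^{35} mod 71 = 1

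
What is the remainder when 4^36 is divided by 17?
Using Fermat: 4^{16} ≡ 1 mod 17. 36 ≡ 4 mod 16. So 4^{36} ≡ 4^{4} ≡ 1 mod 17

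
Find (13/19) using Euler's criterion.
(13/19) = 13^{9} mod 19 = -1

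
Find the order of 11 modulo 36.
Powers of 11 mod 36: 11^1≡11, 11^2≡13, 11^3≡35, 11^4≡25, 11^5≡23, 11^6≡1. ord_36(11) = 6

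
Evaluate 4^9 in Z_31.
By repeated squaring mod 31: 4^{1}≡4, 4^{2}≡16, 4^{4}≡8, 4^{8}≡2. Then 4^{9} = 4^{8+1} ≡ 2 × 4 ≡ 8 mod 31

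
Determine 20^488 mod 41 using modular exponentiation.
Using Fermat: 20^{40} ≡ 1 (mod 41). 488 ≡ 8 (mod 40). So 20^{488} ≡ 20^{8} ≡ 37 (mod 41)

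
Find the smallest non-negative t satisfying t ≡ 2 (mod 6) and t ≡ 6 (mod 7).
M = 6 × 7 = 42. M₁ = 7, y₁ ≡ 1 (mod 6). M₂ = 6, y₂ ≡ 6 (mod 7). t = 2×7×1 + 6×6×6 ≡ 20 (mod 42)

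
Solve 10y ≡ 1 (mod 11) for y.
Since 11 is prime, by Fermat 10^(-1) ≡ 10^{9} ≡ 10 (mod 11). Verify: 10 × 10 = 100 ≡ 1 (mod 11)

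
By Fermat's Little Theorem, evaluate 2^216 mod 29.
By Fermat: 2^{28} ≡ 1 mod 29. 216 ≡ 20 mod 28. So 2^{216} ≡ 2^{20} ≡ 23 mod 29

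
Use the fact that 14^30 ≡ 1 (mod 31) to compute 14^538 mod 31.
By Fermat: 14^{30} ≡ 1 (mod 31). 538 ≡ 28 (mod 30). So 14^{538} ≡ 14^{28} ≡ 28 (mod 31)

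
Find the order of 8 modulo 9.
Powers of 8 mod 9: 8^1≡8, 8^2≡1. ord_9(8) = 2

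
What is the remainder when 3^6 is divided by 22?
By repeated squaring mod 22: 3^{1}≡3, 3^{2}≡9, 3^{4}≡15. Then 3^{6} = 3^{4+2} ≡ 15 × 9 ≡ 3 mod 22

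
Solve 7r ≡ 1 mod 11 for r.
Since 11 is prime, by Fermat 7^(-1) ≡ 7^{9} ≡ 8 mod 11. Verify: 7 × 8 = 56 ≡ 1 mod 11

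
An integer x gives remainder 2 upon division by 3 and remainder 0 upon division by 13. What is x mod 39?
M = 3 × 13 = 39. M₁ = 13, y₁ ≡ 1 mod 3. M₂ = 3, y₂ ≡ 9 mod 13. x = 2×13×1 + 0×3×9 ≡ 26 mod 39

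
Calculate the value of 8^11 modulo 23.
By repeated squaring (mod 23): 8^{1}≡8, 8^{2}≡18, 8^{4}≡2, 8^{8}≡4. Then 8^{11} = 8^{8+2+1} ≡ 4 × 18 × 8 ≡ 1 (mod 23)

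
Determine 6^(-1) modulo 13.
Since 13 is prime, by Fermat 6^(-1) ≡ 6^{11} ≡ 11 (mod 13). Verify: 6 × 11 = 66 ≡ 1 (mod 13)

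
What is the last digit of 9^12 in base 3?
By repeated squaring mod 3: 9^{1}≡0, 9^{2}≡0, 9^{4}≡0, 9^{8}≡0. Then 9^{12} = 9^{8+4} ≡ 0 × 0 ≡ 0 mod 3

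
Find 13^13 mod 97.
By repeated squaring mod 97: 13^{1}≡13, 13^{2}≡72, 13^{4}≡43, 13^{8}≡6. Then 13^{13} = 13^{8+4+1} ≡ 6 × 43 × 13 ≡ 56 mod 97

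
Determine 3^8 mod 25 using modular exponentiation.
By repeated squaring mod 25: 3^{1}≡3, 3^{2}≡9, 3^{4}≡6, 3^{8}≡11. So 3^{8} ≡ 11 mod 25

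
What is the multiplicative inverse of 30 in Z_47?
Since 47 is prime, by Fermat 30^(-1) ≡ 30^{45} ≡ 11 mod 47. Verify: 30 × 11 = 330 ≡ 1 mod 47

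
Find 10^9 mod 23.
By repeated squaring mod 23: 10^{1}≡10, 10^{2}≡8, 10^{4}≡18, 10^{8}≡2. Then 10^{9} = 10^{8+1} ≡ 2 × 10 ≡ 20 mod 23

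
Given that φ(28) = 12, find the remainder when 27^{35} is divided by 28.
By Euler: 27^{12} ≡ 1 mod 28 since gcd(27, 28) = 1. 35 = 2×12 + 11. So 27^{35} ≡ 27^{11} ≡ 27 mod 28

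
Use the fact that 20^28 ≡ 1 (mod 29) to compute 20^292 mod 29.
By Fermat: 20^{28} ≡ 1 (mod 29). 292 ≡ 12 (mod 28). So 20^{292} ≡ 20^{12} ≡ 24 (mod 29)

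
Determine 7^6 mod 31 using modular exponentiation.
By repeated squaring (mod 31): 7^{1}≡7, 7^{2}≡18, 7^{4}≡14. Then 7^{6} = 7^{4+2} ≡ 14 × 18 ≡ 4 (mod 31)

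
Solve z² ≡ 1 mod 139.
The square roots of 1 mod 139 are 1 and 138. Verify: 1² = 1 ≡ 1 mod 139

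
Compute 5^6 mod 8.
By repeated squaring (mod 8): 5^{1}≡5, 5^{2}≡1, 5^{4}≡1. Then 5^{6} = 5^{4+2} ≡ 1 × 1 ≡ 1 (mod 8)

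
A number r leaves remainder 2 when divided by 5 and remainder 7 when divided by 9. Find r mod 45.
M = 5 × 9 = 45. M₁ = 9, y₁ ≡ 4 mod 5. M₂ = 5, y₂ ≡ 2 mod 9. r = 2×9×4 + 7×5×2 ≡ 7 mod 45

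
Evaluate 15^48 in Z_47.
Using Fermat: 15^{46} ≡ 1 mod 47. 48 ≡ 2 mod 46. So 15^{48} ≡ 15^{2} ≡ 37 mod 47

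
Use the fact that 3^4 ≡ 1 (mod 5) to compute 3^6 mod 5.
By Fermat: 3^{4} ≡ 1 (mod 5). So 3^{6} = 3^{4} · 3^{2} ≡ 3^{2} ≡ 4 (mod 5)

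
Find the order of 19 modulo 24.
Powers of 19 mod 24: 19^1≡19, 19^2≡1. Order = 2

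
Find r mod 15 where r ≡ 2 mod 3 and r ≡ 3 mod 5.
M = 3 × 5 = 15. M₁ = 5, y₁ ≡ 2 mod 3. M₂ = 3, y₂ ≡ 2 mod 5. r = 2×5×2 + 3×3×2 ≡ 8 mod 15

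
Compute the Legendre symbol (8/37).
(8/37) = 8^{18} mod 37 = -1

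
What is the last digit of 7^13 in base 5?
Using Fermat: 7^{4} ≡ 1 mod 5. 13 ≡ 1 mod 4. So 7^{13} ≡ 7^{1} ≡ 2 mod 5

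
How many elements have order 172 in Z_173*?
A prime p has φ(p-1) primitive roots; here φ(172) = 84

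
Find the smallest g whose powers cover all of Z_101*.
g = 2. Powers: [2, 4, 8, 16, 32, 64, ...] generates all 100 non-zero residues.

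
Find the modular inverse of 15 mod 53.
Since 53 is prime, by Fermat 15^(-1) ≡ 15^{51} ≡ 46 (mod 53). Verify: 15 × 46 = 690 ≡ 1 (mod 53)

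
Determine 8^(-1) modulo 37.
Since 37 is prime, by Fermat 8^(-1) ≡ 8^{35} ≡ 14 (mod 37). Verify: 8 × 14 = 112 ≡ 1 (mod 37)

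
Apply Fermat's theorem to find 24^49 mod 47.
By Fermat: 24^{46} ≡ 1 mod 47. So 24^{49} = 24^{46} · 24^{3} ≡ 24^{3} ≡ 6 mod 47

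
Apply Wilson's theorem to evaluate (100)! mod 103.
(102)! = (100)! × (101) × (102) ≡ -1 (mod 103). So (100)! ≡ -1 × [(102)(101)]^(-1) ≡ 51 (mod 103)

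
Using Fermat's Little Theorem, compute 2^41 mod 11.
By Fermat: 2^{10} ≡ 1 (mod 11). 41 = 4×10 + 1. So 2^{41} ≡ 2^{1} ≡ 2 (mod 11)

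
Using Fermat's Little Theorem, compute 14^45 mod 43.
By Fermat: 14^{42} ≡ 1 mod 43. So 14^{45} = 14^{42} · 14^{3} ≡ 14^{3} ≡ 35 mod 43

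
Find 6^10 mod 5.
Using Fermat: 6^{4} ≡ 1 mod 5. 10 ≡ 2 mod 4. So 6^{10} ≡ 6^{2} ≡ 1 mod 5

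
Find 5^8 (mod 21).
By repeated squaring (mod 21): 5^{1}≡5, 5^{2}≡4, 5^{4}≡16, 5^{8}≡4. So 5^{8} ≡ 4 (mod 21)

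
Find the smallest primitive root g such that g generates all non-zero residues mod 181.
g = 2. For each prime q|180: 2^{90}≡180, 2^{60}≡48, 2^{36}≡59, none ≡ 1, so ord_181(2) = 180 and 2 is a primitive root.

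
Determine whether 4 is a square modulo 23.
By Euler's criterion: 4^{11} ≡ 1 (mod 23). Since this equals 1, 4 is a QR.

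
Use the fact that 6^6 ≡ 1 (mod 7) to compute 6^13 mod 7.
By Fermat: 6^{6} ≡ 1 (mod 7). 13 = 2×6 + 1. So 6^{13} ≡ 6^{1} ≡ 6 (mod 7)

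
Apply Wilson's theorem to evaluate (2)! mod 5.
(4)! = (2)! × (3) × (4) ≡ -1 (mod 5). So (2)! ≡ -1 × [(4)(3)]^(-1) ≡ 2 (mod 5)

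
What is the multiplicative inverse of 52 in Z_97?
Since 97 is prime, by Fermat 52^(-1) ≡ 52^{95} ≡ 28 (mod 97). Verify: 52 × 28 = 1456 ≡ 1 (mod 97)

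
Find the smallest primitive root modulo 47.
g = 5. For each prime q|46: 5^{23}≡46, 5^{2}≡25, none ≡ 1, so ord_47(5) = 46 and 5 is a primitive root.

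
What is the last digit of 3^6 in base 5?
Using Fermat: 3^{4} ≡ 1 (mod 5). 6 ≡ 2 (mod 4). So 3^{6} ≡ 3^{2} ≡ 4 (mod 5)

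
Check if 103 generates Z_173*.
ord_173(103) divides 172. For each prime q|172: 103^{86}≡172, 103^{4}≡22, none ≡ 1. So 103 has order 172 and is a primitive root mod 173.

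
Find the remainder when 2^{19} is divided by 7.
By Fermat: 2^{6} ≡ 1 (mod 7). 19 = 3×6 + 1. So 2^{19} ≡ 2^{1} ≡ 2 (mod 7)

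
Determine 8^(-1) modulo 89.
Since 89 is prime, by Fermat 8^(-1) ≡ 8^{87} ≡ 78 mod 89. Verify: 8 × 78 = 624 ≡ 1 mod 89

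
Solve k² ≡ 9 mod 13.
The square roots of 9 mod 13 are 3 and 10. Verify: 3² = 9 ≡ 9 mod 13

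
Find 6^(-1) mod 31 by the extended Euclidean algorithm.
Extended GCD: 6(-5) + 31(1) = 1. So 6^(-1) ≡ -5 ≡ 26 mod 31. Verify: 6 × 26 = 156 ≡ 1 mod 31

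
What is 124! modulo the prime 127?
(126)! = (124)! × (125) × (126) ≡ -1 (mod 127). So (124)! ≡ -1 × [(126)(125)]^(-1) ≡ 63 (mod 127)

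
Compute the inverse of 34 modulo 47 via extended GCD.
Extended GCD: 34(18) + 47(-13) = 1. So 34^(-1) ≡ 18 (mod 47). Verify: 34 × 18 = 612 ≡ 1 (mod 47)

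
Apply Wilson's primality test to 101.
(100)! mod 101 = 100. Since 100 ≡ -1 (mod 101), 101 is prime.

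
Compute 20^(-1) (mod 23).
Since 23 is prime, by Fermat 20^(-1) ≡ 20^{21} ≡ 15 (mod 23). Verify: 20 × 15 = 300 ≡ 1 (mod 23)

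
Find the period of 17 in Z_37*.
Powers of 17 mod 37: 17^1≡17, 17^2≡30, 17^3≡29, 17^4≡12, 17^5≡19, 17^6≡27, 17^7≡15, 17^8≡33, 17^9≡6, 17^10≡28, 17^11≡32, 17^12≡26, 17^13≡35, 17^14≡3, 17^15≡14, 17^16≡16, 17^17≡13, 17^18≡36, 17^19≡20, 17^20≡7, 17^21≡8, 17^22≡25, 17^23≡18, 17^24≡10, 17^25≡22, 17^26≡4, 17^27≡31, 17^28≡9, 17^29≡5, 17^30≡11, 17^31≡2, 17^32≡34, 17^33≡23, 17^34≡21, 17^35≡24, 17^36≡1. ord_37(17) = 36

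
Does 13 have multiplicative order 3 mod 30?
Powers of 13 mod 30: 13^1≡13, 13^2≡19, 13^3≡7, 13^4≡1. 13^3≡7≢1, so ord ≠ 3. No, the actual order is 4.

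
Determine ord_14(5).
Powers of 5 mod 14: 5^1≡5, 5^2≡11, 5^3≡13, 5^4≡9, 5^5≡3, 5^6≡1. ord_14(5) = 6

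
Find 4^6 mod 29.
By repeated squaring mod 29: 4^{1}≡4, 4^{2}≡16, 4^{4}≡24. Then 4^{6} = 4^{4+2} ≡ 24 × 16 ≡ 7 mod 29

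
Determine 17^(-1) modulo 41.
Since 41 is prime, by Fermat 17^(-1) ≡ 17^{39} ≡ 29 (mod 41). Verify: 17 × 29 = 493 ≡ 1 (mod 41)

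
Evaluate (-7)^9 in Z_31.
By repeated squaring mod 31: (-7)^{1}≡24, (-7)^{2}≡18, (-7)^{4}≡14, (-7)^{8}≡10. Then (-7)^{9} = (-7)^{8+1} ≡ 10 × 24 ≡ 23 mod 31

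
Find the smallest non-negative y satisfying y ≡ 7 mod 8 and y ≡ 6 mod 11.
M = 8 × 11 = 88. M₁ = 11, y₁ ≡ 3 mod 8. M₂ = 8, y₂ ≡ 7 mod 11. y = 7×11×3 + 6×8×7 ≡ 39 mod 88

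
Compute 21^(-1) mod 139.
Since 139 is prime, by Fermat 21^(-1) ≡ 21^{137} ≡ 53 mod 139. Verify: 21 × 53 = 1113 ≡ 1 mod 139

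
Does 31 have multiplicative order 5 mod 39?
Powers of 31 mod 39: 31^1≡31, 31^2≡25, 31^3≡34, 31^4≡1. Already 31^4≡1, so the order is 4 < 5. No, the actual order is 4.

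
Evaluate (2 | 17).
(2/17) = 2^{8} mod 17 = 1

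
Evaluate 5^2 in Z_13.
5^{2} = 25 ≡ 12 mod 13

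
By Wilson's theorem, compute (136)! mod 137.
By Wilson's theorem, (136)! ≡ -1 ≡ 136 mod 137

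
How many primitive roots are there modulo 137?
Number of primitive roots mod 137 = φ(p-1) = φ(136) = 64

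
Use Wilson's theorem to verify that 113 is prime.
(112)! mod 113 = 112. Since this equals -1 (mod 113), Wilson confirms 113 is prime.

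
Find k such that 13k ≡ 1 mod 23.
Since 23 is prime, by Fermat 13^(-1) ≡ 13^{21} ≡ 16 mod 23. Verify: 13 × 16 = 208 ≡ 1 mod 23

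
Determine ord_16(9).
Powers of 9 mod 16: 9^1≡9, 9^2≡1. ord_16(9) = 2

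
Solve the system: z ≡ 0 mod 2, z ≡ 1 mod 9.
M = 2 × 9 = 18. M₁ = 9, y₁ ≡ 1 mod 2. M₂ = 2, y₂ ≡ 5 mod 9. z = 0×9×1 + 1×2×5 ≡ 10 mod 18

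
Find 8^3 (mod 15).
8^{3} = 512 ≡ 2 (mod 15)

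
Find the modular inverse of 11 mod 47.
Since 47 is prime, by Fermat 11^(-1) ≡ 11^{45} ≡ 30 mod 47. Verify: 11 × 30 = 330 ≡ 1 mod 47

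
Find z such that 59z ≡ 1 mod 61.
Since 61 is prime, by Fermat 59^(-1) ≡ 59^{59} ≡ 30 mod 61. Verify: 59 × 30 = 1770 ≡ 1 mod 61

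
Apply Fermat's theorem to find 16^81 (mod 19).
By Fermat: 16^{18} ≡ 1 (mod 19). 81 = 4×18 + 9. So 16^{81} ≡ 16^{9} ≡ 1 (mod 19)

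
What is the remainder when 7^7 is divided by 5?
Using Fermat: 7^{4} ≡ 1 (mod 5). 7 ≡ 3 (mod 4). So 7^{7} ≡ 7^{3} ≡ 3 (mod 5)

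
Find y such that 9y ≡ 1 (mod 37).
Since 37 is prime, by Fermat 9^(-1) ≡ 9^{35} ≡ 33 (mod 37). Verify: 9 × 33 = 297 ≡ 1 (mod 37)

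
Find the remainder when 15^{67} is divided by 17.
By Fermat: 15^{16} ≡ 1 mod 17. 67 = 4×16 + 3. So 15^{67} ≡ 15^{3} ≡ 9 mod 17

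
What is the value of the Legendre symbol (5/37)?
(5/37) = 5^{18} mod 37 = -1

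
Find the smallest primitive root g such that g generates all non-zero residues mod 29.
g = 2. Powers: [2, 4, 8, 16, 3, 6, 12, 24, 19, 9, ...] generates all 28 non-zero residues.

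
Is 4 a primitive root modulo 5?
4^{2} ≡ 1 (mod 5) and 2 < 4, so ord_5(4) = 2 ≠ 4 and 4 is not a primitive root.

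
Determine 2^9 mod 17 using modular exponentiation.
By repeated squaring mod 17: 2^{1}≡2, 2^{2}≡4, 2^{4}≡16, 2^{8}≡1. Then 2^{9} = 2^{8+1} ≡ 1 × 2 ≡ 2 mod 17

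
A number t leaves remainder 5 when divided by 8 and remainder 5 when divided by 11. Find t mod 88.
M = 8 × 11 = 88. M₁ = 11, y₁ ≡ 3 mod 8. M₂ = 8, y₂ ≡ 7 mod 11. t = 5×11×3 + 5×8×7 ≡ 5 mod 88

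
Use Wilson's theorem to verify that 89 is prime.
(88)! mod 89 = 88. Since this equals -1 mod 89, Wilson confirms 89 is prime.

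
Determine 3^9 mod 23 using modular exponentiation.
By repeated squaring mod 23: 3^{1}≡3, 3^{2}≡9, 3^{4}≡12, 3^{8}≡6. Then 3^{9} = 3^{8+1} ≡ 6 × 3 ≡ 18 mod 23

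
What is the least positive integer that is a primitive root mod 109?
g = 6. For each prime q|108: 6^{54}≡108, 6^{36}≡63, none ≡ 1, so ord_109(6) = 108 and 6 is a primitive root.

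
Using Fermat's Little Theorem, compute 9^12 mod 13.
By Fermat's Little Theorem, 9^{12} ≡ 1 mod 13 since 13 is prime and gcd(9, 13) = 1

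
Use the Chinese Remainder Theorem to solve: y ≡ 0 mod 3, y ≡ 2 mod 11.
M = 3 × 11 = 33. M₁ = 11, y₁ ≡ 2 mod 3. M₂ = 3, y₂ ≡ 4 mod 11. y = 0×11×2 + 2×3×4 ≡ 24 mod 33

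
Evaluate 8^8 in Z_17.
By repeated squaring (mod 17): 8^{1}≡8, 8^{2}≡13, 8^{4}≡16, 8^{8}≡1. So 8^{8} ≡ 1 (mod 17)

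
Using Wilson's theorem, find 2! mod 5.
(4)! = (2)! × (3) × (4) ≡ -1 (mod 5). So (2)! ≡ -1 × [(4)(3)]^(-1) ≡ 2 (mod 5)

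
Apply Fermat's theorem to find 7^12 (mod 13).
By Fermat's Little Theorem, 7^{12} ≡ 1 (mod 13) since 13 is prime and gcd(7, 13) = 1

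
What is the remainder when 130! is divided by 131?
By Wilson's theorem, (130)! ≡ -1 ≡ 130 mod 131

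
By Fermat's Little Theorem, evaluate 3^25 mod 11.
By Fermat: 3^{10} ≡ 1 (mod 11). 25 = 2×10 + 5. So 3^{25} ≡ 3^{5} ≡ 1 (mod 11)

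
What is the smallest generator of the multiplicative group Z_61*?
g = 2. For each prime q|60: 2^{30}≡60, 2^{20}≡47, 2^{12}≡9, none ≡ 1, so ord_61(2) = 60 and 2 is a primitive root.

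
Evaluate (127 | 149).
(127/149) = 127^{74} mod 149 = 1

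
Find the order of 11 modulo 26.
Powers of 11 mod 26: 11^1≡11, 11^2≡17, 11^3≡5, 11^4≡3, 11^5≡7, 11^6≡25, 11^7≡15, 11^8≡9, 11^9≡21, 11^10≡23, 11^11≡19, 11^12≡1. So the order of 11 is 12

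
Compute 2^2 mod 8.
2^{2} = 4 ≡ 4 (mod 8)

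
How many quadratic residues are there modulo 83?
For prime 83, there are (p-1)/2 = (83-1)/2 = 41 quadratic residues (excluding 0).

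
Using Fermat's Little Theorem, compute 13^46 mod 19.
By Fermat: 13^{18} ≡ 1 mod 19. 46 = 2×18 + 10. So 13^{46} ≡ 13^{10} ≡ 6 mod 19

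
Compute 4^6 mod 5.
Using Fermat: 4^{4} ≡ 1 (mod 5). 6 ≡ 2 (mod 4). So 4^{6} ≡ 4^{2} ≡ 1 (mod 5)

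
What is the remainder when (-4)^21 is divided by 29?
By repeated squaring mod 29: (-4)^{1}≡25, (-4)^{2}≡16, (-4)^{4}≡24, (-4)^{8}≡25, (-4)^{16}≡16. Then (-4)^{21} = (-4)^{16+4+1} ≡ 16 × 24 × 25 ≡ 1 mod 29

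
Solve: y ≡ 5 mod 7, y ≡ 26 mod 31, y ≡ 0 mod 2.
M = 7 × 31 × 2 = 434. M₁ = 62, y₁ ≡ 6 mod 7. M₂ = 14, y₂ ≡ 20 mod 31. M₃ = 217, y₃ ≡ 1 mod 2. y = 5×62×6 + 26×14×20 + 0×217×1 ≡ 26 mod 434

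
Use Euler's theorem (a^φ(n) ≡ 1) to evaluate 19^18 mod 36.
By Euler: 19^{12} ≡ 1 mod 36 since gcd(19, 36) = 1. 18 = 1×12 + 6. So 19^{18} ≡ 19^{6} ≡ 1 mod 36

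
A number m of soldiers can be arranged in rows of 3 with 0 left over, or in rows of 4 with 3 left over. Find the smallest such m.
M = 3 × 4 = 12. M₁ = 4, y₁ ≡ 1 mod 3. M₂ = 3, y₂ ≡ 3 mod 4. m = 0×4×1 + 3×3×3 ≡ 3 mod 12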